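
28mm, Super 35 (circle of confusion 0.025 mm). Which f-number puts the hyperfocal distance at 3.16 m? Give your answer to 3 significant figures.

Rearrange H = f²/(N·c) + f for N: N = f² / ((H − f)·c).
N = 28² / ((3160 − 28) × 0.025) = 784 / 78.30 ≈ 10.

f/10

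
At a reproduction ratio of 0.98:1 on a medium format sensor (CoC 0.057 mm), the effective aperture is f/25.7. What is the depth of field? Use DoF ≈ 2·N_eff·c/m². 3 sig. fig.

At magnification m, DoF ≈ 2·N_eff·c/m² = 2 × 25.7 × 0.057 / 0.98² = 2.93 / 0.9604 ≈ 3.05 mm.

3.05 mm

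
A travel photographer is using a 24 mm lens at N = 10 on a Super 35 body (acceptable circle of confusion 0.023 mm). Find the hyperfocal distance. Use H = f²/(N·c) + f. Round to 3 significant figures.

2.53 m

Hyperfocal distance H = f²/(N·c) + f = 24²/(10 × 0.023) + 24 = 576/0.23 + 24 ≈ 2528.3 mm ≈ 2.53 m.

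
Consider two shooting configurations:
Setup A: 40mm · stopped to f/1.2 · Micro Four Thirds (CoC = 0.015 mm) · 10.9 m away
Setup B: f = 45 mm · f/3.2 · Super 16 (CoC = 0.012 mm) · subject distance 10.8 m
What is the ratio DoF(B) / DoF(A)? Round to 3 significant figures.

Setup A: H = 40²/(1.2×0.015) + 40 ≈ 88928.9 mm; DoF = Df − Dn = 12417.1 − 9713.3 ≈ 2703.8 mm.
Setup B: H = 45²/(3.2×0.012) + 45 ≈ 52779.4 mm; DoF = Df − Dn = 13566.9 − 8970.5 ≈ 4596.4 mm.
Ratio = 4596.4 / 2703.8 ≈ 1.70.

1.70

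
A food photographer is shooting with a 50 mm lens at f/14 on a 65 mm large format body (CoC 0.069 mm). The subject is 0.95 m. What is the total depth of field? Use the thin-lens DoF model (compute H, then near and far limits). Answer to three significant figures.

Hyperfocal distance H = f²/(N·c) + f = 50²/(14 × 0.069) + 50 = 2500/0.966 + 50 ≈ 2638.0 mm ≈ 2.638 m.
Near limit Dn = s·(H − f)/(H + s − 2f) = 950 × (2638.0 − 50) / (2638.0 + 950 − 2 × 50) = 950 × 2588.0 / 3488.0 ≈ 704.87 mm.
Far limit Df = s·(H − f)/(H − s) = 950 × (2638.0 − 50) / (2638.0 − 950) = 950 × 2588.0 / 1688.0 ≈ 1456.52 mm.
Depth of field = Df − Dn = 1456.52 − 704.87 ≈ 751.65 mm ≈ 0.752 m.

0.752 m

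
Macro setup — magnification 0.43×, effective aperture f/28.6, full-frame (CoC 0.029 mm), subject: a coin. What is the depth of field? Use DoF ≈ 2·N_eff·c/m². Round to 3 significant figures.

8.97 mm

At magnification m, DoF ≈ 2·N_eff·c/m² = 2 × 28.6 × 0.029 / 0.43² = 1.659 / 0.1849 ≈ 8.97 mm.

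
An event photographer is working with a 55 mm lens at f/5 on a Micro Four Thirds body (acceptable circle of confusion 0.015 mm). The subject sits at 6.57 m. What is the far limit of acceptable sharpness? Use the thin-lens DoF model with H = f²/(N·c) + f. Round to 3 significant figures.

Hyperfocal distance H = f²/(N·c) + f = 55²/(5 × 0.015) + 55 = 3025/0.075 + 55 ≈ 40388.3 mm ≈ 40.39 m.
Far limit Df = s·(H − f)/(H − s) = 6570 × (40388.3 − 55) / (40388.3 − 6570) = 6570 × 40333.3 / 33818.3 ≈ 7835.7 mm ≈ 7.84 m.

7.84 m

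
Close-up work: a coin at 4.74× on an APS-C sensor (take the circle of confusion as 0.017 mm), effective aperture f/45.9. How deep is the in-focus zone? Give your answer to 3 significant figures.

At magnification m, DoF ≈ 2·N_eff·c/m² = 2 × 45.9 × 0.017 / 4.74² = 1.561 / 22.47 ≈ 0.0695 mm.

0.0695 mm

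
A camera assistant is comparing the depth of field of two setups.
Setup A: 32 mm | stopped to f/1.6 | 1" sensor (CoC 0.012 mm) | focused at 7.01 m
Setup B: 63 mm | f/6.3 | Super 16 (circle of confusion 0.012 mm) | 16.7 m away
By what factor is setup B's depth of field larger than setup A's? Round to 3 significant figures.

6.30

Setup A: H = 32²/(1.6×0.012) + 32 ≈ 53365.3 mm; DoF = Df − Dn = 8065.2 − 6198.9 ≈ 1866.3 mm.
Setup B: H = 63²/(6.3×0.012) + 63 ≈ 52563.0 mm; DoF = Df − Dn = 24447 − 12681 ≈ 11766 mm.
Ratio = 11766 / 1866.3 ≈ 6.30.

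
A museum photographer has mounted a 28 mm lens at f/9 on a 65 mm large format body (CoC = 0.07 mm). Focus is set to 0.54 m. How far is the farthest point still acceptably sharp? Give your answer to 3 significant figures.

Hyperfocal distance H = f²/(N·c) + f = 28²/(9 × 0.07) + 28 = 784/0.63 + 28 ≈ 1272.4 mm ≈ 1.272 m.
Far limit Df = s·(H − f)/(H − s) = 540 × (1272.4 − 28) / (1272.4 − 540) = 540 × 1244.4 / 732.4 ≈ 917.48 mm ≈ 0.917 m.

0.917 m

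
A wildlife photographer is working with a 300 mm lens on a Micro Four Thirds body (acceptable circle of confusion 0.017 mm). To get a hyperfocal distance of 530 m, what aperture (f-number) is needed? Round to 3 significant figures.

Rearrange H = f²/(N·c) + f for N: N = f² / ((H − f)·c).
N = 300² / ((530000 − 300) × 0.017) = 90000 / 9005 ≈ 9.99.

f/9.99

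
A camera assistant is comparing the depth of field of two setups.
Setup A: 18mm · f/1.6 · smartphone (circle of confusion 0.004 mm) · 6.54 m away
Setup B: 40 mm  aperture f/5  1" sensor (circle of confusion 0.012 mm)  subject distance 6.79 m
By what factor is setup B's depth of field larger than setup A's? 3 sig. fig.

Setup A: H = 18²/(1.6×0.004) + 18 ≈ 50643.0 mm; DoF = Df − Dn = 7507.1 − 5793.6 ≈ 1713.5 mm.
Setup B: H = 40²/(5×0.012) + 40 ≈ 26706.7 mm; DoF = Df − Dn = 9091.2 − 5418.5 ≈ 3672.7 mm.
Ratio = 3672.7 / 1713.5 ≈ 2.14.

2.14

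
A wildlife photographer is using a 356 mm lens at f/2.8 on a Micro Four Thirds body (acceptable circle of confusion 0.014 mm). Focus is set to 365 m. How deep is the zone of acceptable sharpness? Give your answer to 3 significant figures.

83.4 m

Hyperfocal distance H = f²/(N·c) + f = 356²/(2.8 × 0.014) + 356 = 126736/0.0392 + 356 ≈ 3233417.2 mm ≈ 3233 m.
Near limit Dn = s·(H − f)/(H + s − 2f) = 365000 × (3233417.2 − 356) / (3233417.2 + 365000 − 2 × 356) = 365000 × 3233061.2 / 3597705.2 ≈ 328006 mm.
Far limit Df = s·(H − f)/(H − s) = 365000 × (3233417.2 − 356) / (3233417.2 − 365000) = 365000 × 3233061.2 / 2868417.2 ≈ 411400 mm.
Depth of field = Df − Dn = 411400 − 328006 ≈ 83394 mm ≈ 83.4 m.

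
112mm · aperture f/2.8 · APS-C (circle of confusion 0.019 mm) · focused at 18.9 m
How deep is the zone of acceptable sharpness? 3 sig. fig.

Hyperfocal distance H = f²/(N·c) + f = 112²/(2.8 × 0.019) + 112 = 12544/0.0532 + 112 ≈ 235901.5 mm ≈ 235.9 m.
Near limit Dn = s·(H − f)/(H + s − 2f) = 18900 × (235901.5 − 112) / (235901.5 + 18900 − 2 × 112) = 18900 × 235789.5 / 254577.5 ≈ 17505.2 mm.
Far limit Df = s·(H − f)/(H − s) = 18900 × (235901.5 − 112) / (235901.5 − 18900) = 18900 × 235789.5 / 217001.5 ≈ 20536.4 mm.
Depth of field = Df − Dn = 20536.4 − 17505.2 ≈ 3031.2 mm ≈ 3.03 m.

3.03 m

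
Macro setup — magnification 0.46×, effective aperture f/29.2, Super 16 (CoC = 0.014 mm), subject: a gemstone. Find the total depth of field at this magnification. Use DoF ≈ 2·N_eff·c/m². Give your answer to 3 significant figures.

3.86 mm

At magnification m, DoF ≈ 2·N_eff·c/m² = 2 × 29.2 × 0.014 / 0.46² = 0.8176 / 0.2116 ≈ 3.86 mm.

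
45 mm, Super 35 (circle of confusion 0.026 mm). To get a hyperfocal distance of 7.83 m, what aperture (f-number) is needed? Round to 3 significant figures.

f/10

Rearrange H = f²/(N·c) + f for N: N = f² / ((H − f)·c).
N = 45² / ((7830 − 45) × 0.026) = 2025 / 202.4 ≈ 10.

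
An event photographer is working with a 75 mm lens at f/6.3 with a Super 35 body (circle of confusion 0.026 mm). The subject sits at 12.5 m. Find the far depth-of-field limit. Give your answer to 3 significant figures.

Hyperfocal distance H = f²/(N·c) + f = 75²/(6.3 × 0.026) + 75 = 5625/0.1638 + 75 ≈ 34415.7 mm ≈ 34.42 m.
Far limit Df = s·(H − f)/(H − s) = 12500 × (34415.7 − 75) / (34415.7 − 12500) = 12500 × 34340.7 / 21915.7 ≈ 19587 mm ≈ 19.6 m.

19.6 m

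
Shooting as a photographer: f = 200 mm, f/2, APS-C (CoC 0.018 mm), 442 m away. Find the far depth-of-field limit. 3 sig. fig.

Hyperfocal distance H = f²/(N·c) + f = 200²/(2 × 0.018) + 200 = 40000/0.036 + 200 ≈ 1111311.1 mm ≈ 1111 m.
Far limit Df = s·(H − f)/(H − s) = 442000 × (1111311.1 − 200) / (1111311.1 − 442000) = 442000 × 1111111.1 / 669311.1 ≈ 733756 mm ≈ 734 m.

734 m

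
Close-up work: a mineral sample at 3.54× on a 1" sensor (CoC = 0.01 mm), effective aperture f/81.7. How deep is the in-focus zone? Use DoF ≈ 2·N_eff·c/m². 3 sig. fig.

At magnification m, DoF ≈ 2·N_eff·c/m² = 2 × 81.7 × 0.01 / 3.54² = 1.634 / 12.53 ≈ 0.13 mm.

0.130 mm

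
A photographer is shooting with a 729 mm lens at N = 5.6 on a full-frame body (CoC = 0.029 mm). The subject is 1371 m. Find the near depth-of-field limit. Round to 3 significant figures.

Hyperfocal distance H = f²/(N·c) + f = 729²/(5.6 × 0.029) + 729 = 531441/0.1624 + 729 ≈ 3273149.0 mm ≈ 3273 m.
Near limit Dn = s·(H − f)/(H + s − 2f) = 1371000 × (3273149.0 − 729) / (3273149.0 + 1371000 − 2 × 729) = 1371000 × 3272420.0 / 4642691.0 ≈ 966355 mm ≈ 966 m.

966 m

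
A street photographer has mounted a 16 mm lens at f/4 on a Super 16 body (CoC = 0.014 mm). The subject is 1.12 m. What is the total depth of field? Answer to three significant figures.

Hyperfocal distance H = f²/(N·c) + f = 16²/(4 × 0.014) + 16 = 256/0.056 + 16 ≈ 4587.4 mm ≈ 4.587 m.
Near limit Dn = s·(H − f)/(H + s − 2f) = 1120 × (4587.4 − 16) / (4587.4 + 1120 − 2 × 16) = 1120 × 4571.4 / 5675.4 ≈ 902.13 mm.
Far limit Df = s·(H − f)/(H − s) = 1120 × (4587.4 − 16) / (4587.4 − 1120) = 1120 × 4571.4 / 3467.4 ≈ 1476.60 mm.
Depth of field = Df − Dn = 1476.60 − 902.13 ≈ 574.47 mm ≈ 0.574 m.

0.574 m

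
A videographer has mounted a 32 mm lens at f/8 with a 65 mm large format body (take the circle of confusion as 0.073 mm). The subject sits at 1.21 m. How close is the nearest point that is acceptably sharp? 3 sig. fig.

Hyperfocal distance H = f²/(N·c) + f = 32²/(8 × 0.073) + 32 = 1024/0.584 + 32 ≈ 1785.4 mm ≈ 1.785 m.
Near limit Dn = s·(H − f)/(H + s − 2f) = 1210 × (1785.4 − 32) / (1785.4 + 1210 − 2 × 32) = 1210 × 1753.4 / 2931.4 ≈ 723.76 mm ≈ 0.724 m.

0.724 m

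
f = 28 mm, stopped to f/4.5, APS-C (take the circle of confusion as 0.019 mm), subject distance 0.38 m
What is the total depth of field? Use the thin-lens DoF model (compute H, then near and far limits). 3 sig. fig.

29.2 mm

Hyperfocal distance H = f²/(N·c) + f = 28²/(4.5 × 0.019) + 28 = 784/0.0855 + 28 ≈ 9197.6 mm ≈ 9.198 m.
Near limit Dn = s·(H − f)/(H + s − 2f) = 380 × (9197.6 − 28) / (9197.6 + 380 − 2 × 28) = 380 × 9169.6 / 9521.6 ≈ 365.952 mm.
Far limit Df = s·(H − f)/(H − s) = 380 × (9197.6 − 28) / (9197.6 − 380) = 380 × 9169.6 / 8817.6 ≈ 395.170 mm.
Depth of field = Df − Dn = 395.170 − 365.952 ≈ 29.218 mm.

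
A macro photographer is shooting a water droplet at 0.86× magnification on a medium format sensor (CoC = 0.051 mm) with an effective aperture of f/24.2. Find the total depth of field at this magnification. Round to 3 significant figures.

At magnification m, DoF ≈ 2·N_eff·c/m² = 2 × 24.2 × 0.051 / 0.86² = 2.468 / 0.7396 ≈ 3.34 mm.

3.34 mm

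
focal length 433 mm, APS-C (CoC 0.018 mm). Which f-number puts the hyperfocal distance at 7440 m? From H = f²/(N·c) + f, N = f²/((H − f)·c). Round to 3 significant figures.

Rearrange H = f²/(N·c) + f for N: N = f² / ((H − f)·c).
N = 433² / ((7440000 − 433) × 0.018) = 187489 / 133912 ≈ 1.40.

f/1.40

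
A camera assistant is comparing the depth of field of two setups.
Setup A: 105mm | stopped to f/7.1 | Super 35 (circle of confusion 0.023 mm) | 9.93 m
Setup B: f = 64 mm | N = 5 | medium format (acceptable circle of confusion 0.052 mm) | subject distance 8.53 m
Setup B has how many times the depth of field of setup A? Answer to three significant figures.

4.37

Setup A: H = 105²/(7.1×0.023) + 105 ≈ 67618.8 mm; DoF = Df − Dn = 11621.2 − 8668.5 ≈ 2952.7 mm.
Setup B: H = 64²/(5×0.052) + 64 ≈ 15817.8 mm; DoF = Df − Dn = 18439 − 5548 ≈ 12891 mm.
Ratio = 12891 / 2952.7 ≈ 4.37.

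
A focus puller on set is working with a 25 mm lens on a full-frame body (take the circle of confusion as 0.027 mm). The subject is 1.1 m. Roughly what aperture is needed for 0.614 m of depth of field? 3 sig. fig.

f/5.60

Write h = H − f = f²/(N·c). The thin-lens limits are Dn = s·h/(h + (s−f)) and Df = s·h/(h − (s−f)), so DoF = Df − Dn = 2·s·(s−f)·h / (h² − (s−f)²).
That is a quadratic in h: DoF·h² − 2·s·(s−f)·h − DoF·(s−f)² = 0 ⇒ h = (s−f)·(s + √(s² + DoF²)) / DoF = 1075 × (1100 + √(1100² + 614²)) / 614 = 1075 × (1100 + 1259.76) / 614 ≈ 4131.5 mm.
Then N = f²/(c·h) = 25² / (0.027 × 4131.5) = 625 / 111.55 ≈ 5.60.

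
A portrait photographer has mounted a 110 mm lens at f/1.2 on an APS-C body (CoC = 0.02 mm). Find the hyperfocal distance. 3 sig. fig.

504 m

Hyperfocal distance H = f²/(N·c) + f = 110²/(1.2 × 0.02) + 110 = 12100/0.024 + 110 ≈ 504276.7 mm ≈ 504 m.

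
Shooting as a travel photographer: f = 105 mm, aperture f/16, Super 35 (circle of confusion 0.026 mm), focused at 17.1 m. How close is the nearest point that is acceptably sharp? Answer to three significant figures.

Hyperfocal distance H = f²/(N·c) + f = 105²/(16 × 0.026) + 105 = 11025/0.416 + 105 ≈ 26607.4 mm ≈ 26.61 m.
Near limit Dn = s·(H − f)/(H + s − 2f) = 17100 × (26607.4 − 105) / (26607.4 + 17100 − 2 × 105) = 17100 × 26502.4 / 43497.4 ≈ 10419 mm ≈ 10.4 m.

10.4 m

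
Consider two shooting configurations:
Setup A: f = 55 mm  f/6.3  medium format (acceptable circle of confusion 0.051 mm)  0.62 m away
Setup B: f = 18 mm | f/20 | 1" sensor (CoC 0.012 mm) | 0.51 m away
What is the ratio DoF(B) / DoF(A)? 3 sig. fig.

Setup A: H = 55²/(6.3×0.051) + 55 ≈ 9469.9 mm; DoF = Df − Dn = 659.582 − 584.899 ≈ 74.683 mm.
Setup B: H = 18²/(20×0.012) + 18 ≈ 1368.0 mm; DoF = Df − Dn = 802.45 − 373.78 ≈ 428.67 mm.
Ratio = 428.67 / 74.683 ≈ 5.74.

5.74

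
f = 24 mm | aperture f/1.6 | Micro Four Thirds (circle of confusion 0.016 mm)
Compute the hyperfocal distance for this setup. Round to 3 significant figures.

22.5 m

Hyperfocal distance H = f²/(N·c) + f = 24²/(1.6 × 0.016) + 24 = 576/0.0256 + 24 ≈ 22524.0 mm ≈ 22.5 m.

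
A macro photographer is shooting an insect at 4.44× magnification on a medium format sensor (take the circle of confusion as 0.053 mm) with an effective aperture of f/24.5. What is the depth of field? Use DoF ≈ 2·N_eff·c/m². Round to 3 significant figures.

0.132 mm

At magnification m, DoF ≈ 2·N_eff·c/m² = 2 × 24.5 × 0.053 / 4.44² = 2.597 / 19.71 ≈ 0.132 mm.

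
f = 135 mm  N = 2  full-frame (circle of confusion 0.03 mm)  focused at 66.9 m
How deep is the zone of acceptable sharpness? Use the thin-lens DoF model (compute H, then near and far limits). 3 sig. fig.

30.9 m

Hyperfocal distance H = f²/(N·c) + f = 135²/(2 × 0.03) + 135 = 18225/0.06 + 135 ≈ 303885.0 mm ≈ 303.9 m.
Near limit Dn = s·(H − f)/(H + s − 2f) = 66900 × (303885.0 − 135) / (303885.0 + 66900 − 2 × 135) = 66900 × 303750.0 / 370515.0 ≈ 54845 mm.
Far limit Df = s·(H − f)/(H − s) = 66900 × (303885.0 − 135) / (303885.0 − 66900) = 66900 × 303750.0 / 236985.0 ≈ 85748 mm.
Depth of field = Df − Dn = 85748 − 54845 ≈ 30903 mm ≈ 30.9 m.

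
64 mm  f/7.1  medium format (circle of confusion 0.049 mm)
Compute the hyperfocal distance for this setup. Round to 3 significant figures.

Hyperfocal distance H = f²/(N·c) + f = 64²/(7.1 × 0.049) + 64 = 4096/0.3479 + 64 ≈ 11837.5 mm ≈ 11.8 m.

11.8 m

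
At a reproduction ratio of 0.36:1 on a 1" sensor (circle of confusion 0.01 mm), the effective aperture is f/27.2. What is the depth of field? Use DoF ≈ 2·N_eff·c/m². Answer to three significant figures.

At magnification m, DoF ≈ 2·N_eff·c/m² = 2 × 27.2 × 0.01 / 0.36² = 0.544 / 0.1296 ≈ 4.2 mm.

4.20 mm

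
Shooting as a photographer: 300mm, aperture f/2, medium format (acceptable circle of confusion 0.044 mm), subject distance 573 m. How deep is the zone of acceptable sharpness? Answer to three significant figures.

Hyperfocal distance H = f²/(N·c) + f = 300²/(2 × 0.044) + 300 = 90000/0.088 + 300 ≈ 1023027.3 mm ≈ 1023 m.
Near limit Dn = s·(H − f)/(H + s − 2f) = 573000 × (1023027.3 − 300) / (1023027.3 + 573000 − 2 × 300) = 573000 × 1022727.3 / 1595427.3 ≈ 367314 mm.
Far limit Df = s·(H − f)/(H − s) = 573000 × (1023027.3 − 300) / (1023027.3 − 573000) = 573000 × 1022727.3 / 450027.3 ≈ 1302194 mm.
Depth of field = Df − Dn = 1302194 − 367314 ≈ 934880 mm ≈ 935 m.

935 m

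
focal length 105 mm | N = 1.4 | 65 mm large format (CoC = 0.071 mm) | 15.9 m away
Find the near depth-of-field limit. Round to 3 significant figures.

Hyperfocal distance H = f²/(N·c) + f = 105²/(1.4 × 0.071) + 105 = 11025/0.0994 + 105 ≈ 111020.5 mm ≈ 111.0 m.
Near limit Dn = s·(H − f)/(H + s − 2f) = 15900 × (111020.5 − 105) / (111020.5 + 15900 − 2 × 105) = 15900 × 110915.5 / 126710.5 ≈ 13918 mm ≈ 13.9 m.

13.9 m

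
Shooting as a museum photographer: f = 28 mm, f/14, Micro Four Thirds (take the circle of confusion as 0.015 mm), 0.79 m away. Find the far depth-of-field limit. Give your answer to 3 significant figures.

0.993 m

Hyperfocal distance H = f²/(N·c) + f = 28²/(14 × 0.015) + 28 = 784/0.21 + 28 ≈ 3761.3 mm ≈ 3.761 m.
Far limit Df = s·(H − f)/(H − s) = 790 × (3761.3 − 28) / (3761.3 − 790) = 790 × 3733.3 / 2971.3 ≈ 992.60 mm ≈ 0.993 m.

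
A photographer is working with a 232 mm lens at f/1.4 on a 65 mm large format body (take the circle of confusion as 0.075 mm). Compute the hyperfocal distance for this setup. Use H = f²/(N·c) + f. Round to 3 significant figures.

513 m

Hyperfocal distance H = f²/(N·c) + f = 232²/(1.4 × 0.075) + 232 = 53824/0.105 + 232 ≈ 512841.5 mm ≈ 513 m.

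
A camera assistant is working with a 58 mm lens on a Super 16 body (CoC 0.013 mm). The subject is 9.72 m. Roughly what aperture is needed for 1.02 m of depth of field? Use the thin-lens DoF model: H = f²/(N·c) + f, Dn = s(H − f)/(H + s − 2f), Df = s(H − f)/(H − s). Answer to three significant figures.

Write h = H − f = f²/(N·c). The thin-lens limits are Dn = s·h/(h + (s−f)) and Df = s·h/(h − (s−f)), so DoF = Df − Dn = 2·s·(s−f)·h / (h² − (s−f)²).
That is a quadratic in h: DoF·h² − 2·s·(s−f)·h − DoF·(s−f)² = 0 ⇒ h = (s−f)·(s + √(s² + DoF²)) / DoF = 9662 × (9720 + √(9720² + 1020²)) / 1020 = 9662 × (9720 + 9773.37) / 1020 ≈ 184652 mm.
Then N = f²/(c·h) = 58² / (0.013 × 184652) = 3364 / 2400.5 ≈ 1.40.

f/1.40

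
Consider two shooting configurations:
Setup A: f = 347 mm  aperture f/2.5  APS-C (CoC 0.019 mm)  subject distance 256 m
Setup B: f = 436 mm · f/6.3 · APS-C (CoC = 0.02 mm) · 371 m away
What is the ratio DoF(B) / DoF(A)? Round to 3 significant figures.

3.72

Setup A: H = 347²/(2.5×0.019) + 347 ≈ 2535273.3 mm; DoF = Df − Dn = 284714 − 232547 ≈ 52167 mm.
Setup B: H = 436²/(6.3×0.02) + 436 ≈ 1509134.4 mm; DoF = Df − Dn = 491794 − 297844 ≈ 193950 mm.
Ratio = 193950 / 52167 ≈ 3.72.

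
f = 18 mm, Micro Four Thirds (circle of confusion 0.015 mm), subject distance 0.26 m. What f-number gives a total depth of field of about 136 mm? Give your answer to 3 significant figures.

f/21.9

Write h = H − f = f²/(N·c). The thin-lens limits are Dn = s·h/(h + (s−f)) and Df = s·h/(h − (s−f)), so DoF = Df − Dn = 2·s·(s−f)·h / (h² − (s−f)²).
That is a quadratic in h: DoF·h² − 2·s·(s−f)·h − DoF·(s−f)² = 0 ⇒ h = (s−f)·(s + √(s² + DoF²)) / DoF = 242 × (260 + √(260² + 136²)) / 136 = 242 × (260 + 293.421) / 136 ≈ 984.76 mm.
Then N = f²/(c·h) = 18² / (0.015 × 984.76) = 324 / 14.771 ≈ 21.9.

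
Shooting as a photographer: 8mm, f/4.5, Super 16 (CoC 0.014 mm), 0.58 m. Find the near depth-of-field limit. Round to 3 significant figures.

Hyperfocal distance H = f²/(N·c) + f = 8²/(4.5 × 0.014) + 8 = 64/0.063 + 8 ≈ 1023.9 mm ≈ 1.024 m.
Near limit Dn = s·(H − f)/(H + s − 2f) = 580 × (1023.9 − 8) / (1023.9 + 580 − 2 × 8) = 580 × 1015.9 / 1587.9 ≈ 371.07 mm.

371 mm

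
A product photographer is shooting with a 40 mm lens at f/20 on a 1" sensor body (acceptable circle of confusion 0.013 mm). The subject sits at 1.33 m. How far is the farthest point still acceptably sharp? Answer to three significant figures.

1.68 m

Hyperfocal distance H = f²/(N·c) + f = 40²/(20 × 0.013) + 40 = 1600/0.26 + 40 ≈ 6193.8 mm ≈ 6.194 m.
Far limit Df = s·(H − f)/(H − s) = 1330 × (6193.8 − 40) / (6193.8 − 1330) = 1330 × 6153.8 / 4863.8 ≈ 1682.7 mm ≈ 1.68 m.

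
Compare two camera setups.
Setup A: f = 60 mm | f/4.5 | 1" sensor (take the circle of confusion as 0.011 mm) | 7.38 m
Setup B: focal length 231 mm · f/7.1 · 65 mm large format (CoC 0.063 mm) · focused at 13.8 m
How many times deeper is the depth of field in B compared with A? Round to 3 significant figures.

Setup A: H = 60²/(4.5×0.011) + 60 ≈ 72787.3 mm; DoF = Df − Dn = 8205.9 − 6705.1 ≈ 1500.8 mm.
Setup B: H = 231²/(7.1×0.063) + 231 ≈ 119526.8 mm; DoF = Df − Dn = 15571.1 − 12390.7 ≈ 3180.4 mm.
Ratio = 3180.4 / 1500.8 ≈ 2.12.

2.12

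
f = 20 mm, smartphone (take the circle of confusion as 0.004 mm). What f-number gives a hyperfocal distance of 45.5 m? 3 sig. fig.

Rearrange H = f²/(N·c) + f for N: N = f² / ((H − f)·c).
N = 20² / ((45500 − 20) × 0.004) = 400 / 181.9 ≈ 2.20.

f/2.20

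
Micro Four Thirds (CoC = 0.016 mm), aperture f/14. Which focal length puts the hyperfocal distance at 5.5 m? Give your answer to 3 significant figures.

35.0 mm

From H = f²/(N·c) + f, with f ≪ H: f ≈ √(H·N·c) = √(5500 × 14 × 0.016) = √1232.0 ≈ 35.10 mm.
Exact: f² + N·c·f − N·c·H = 0 ⇒ f = (−N·c + √((N·c)² + 4·N·c·H))/2 = (−0.224 + √4928.1)/2 ≈ 34.988 mm ≈ 35.0 mm.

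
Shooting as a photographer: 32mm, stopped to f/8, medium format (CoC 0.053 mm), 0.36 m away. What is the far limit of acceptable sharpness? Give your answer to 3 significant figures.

417 mm

Hyperfocal distance H = f²/(N·c) + f = 32²/(8 × 0.053) + 32 = 1024/0.424 + 32 ≈ 2447.1 mm ≈ 2.447 m.
Far limit Df = s·(H − f)/(H − s) = 360 × (2447.1 − 32) / (2447.1 − 360) = 360 × 2415.1 / 2087.1 ≈ 416.58 mm.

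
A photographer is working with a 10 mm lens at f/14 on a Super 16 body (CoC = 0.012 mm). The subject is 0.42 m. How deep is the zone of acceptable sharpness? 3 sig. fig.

Hyperfocal distance H = f²/(N·c) + f = 10²/(14 × 0.012) + 10 = 100/0.168 + 10 ≈ 605.2 mm ≈ 0.605 m.
Near limit Dn = s·(H − f)/(H + s − 2f) = 420 × (605.2 − 10) / (605.2 + 420 − 2 × 10) = 420 × 595.2 / 1005.2 ≈ 248.7 mm.
Far limit Df = s·(H − f)/(H − s) = 420 × (605.2 − 10) / (605.2 − 420) = 420 × 595.2 / 185.2 ≈ 1349.6 mm.
Depth of field = Df − Dn = 1349.6 − 248.7 ≈ 1100.9 mm ≈ 1.10 m.

1.10 m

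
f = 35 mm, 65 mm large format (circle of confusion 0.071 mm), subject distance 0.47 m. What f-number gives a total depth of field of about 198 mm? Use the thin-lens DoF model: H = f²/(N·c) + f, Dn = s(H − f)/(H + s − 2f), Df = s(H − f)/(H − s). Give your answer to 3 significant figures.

f/8.01

Write h = H − f = f²/(N·c). The thin-lens limits are Dn = s·h/(h + (s−f)) and Df = s·h/(h − (s−f)), so DoF = Df − Dn = 2·s·(s−f)·h / (h² − (s−f)²).
That is a quadratic in h: DoF·h² − 2·s·(s−f)·h − DoF·(s−f)² = 0 ⇒ h = (s−f)·(s + √(s² + DoF²)) / DoF = 435 × (470 + √(470² + 198²)) / 198 = 435 × (470 + 510.004) / 198 ≈ 2153.0 mm.
Then N = f²/(c·h) = 35² / (0.071 × 2153.0) = 1225 / 152.87 ≈ 8.01.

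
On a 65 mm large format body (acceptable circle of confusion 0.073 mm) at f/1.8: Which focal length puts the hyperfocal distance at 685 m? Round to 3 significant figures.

300 mm

From H = f²/(N·c) + f, with f ≪ H: f ≈ √(H·N·c) = √(685000 × 1.8 × 0.073) = √90009 ≈ 300.0 mm.
The +f correction barely moves this — solving exactly, f² + N·c·f − N·c·H = 0 ⇒ f = (−N·c + √((N·c)² + 4·N·c·H))/2 = (−0.1314 + √360036)/2 ≈ 299.95 mm, so f ≈ 300 mm.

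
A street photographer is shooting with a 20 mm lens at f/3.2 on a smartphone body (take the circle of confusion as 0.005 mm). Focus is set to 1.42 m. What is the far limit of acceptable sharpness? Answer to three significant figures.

1.50 m

Hyperfocal distance H = f²/(N·c) + f = 20²/(3.2 × 0.005) + 20 = 400/0.016 + 20 ≈ 25020.0 mm ≈ 25.02 m.
Far limit Df = s·(H − f)/(H − s) = 1420 × (25020.0 − 20) / (25020.0 − 1420) = 1420 × 25000.0 / 23600.0 ≈ 1504.2 mm ≈ 1.50 m.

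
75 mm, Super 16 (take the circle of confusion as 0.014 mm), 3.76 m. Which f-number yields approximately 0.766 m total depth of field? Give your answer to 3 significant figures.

f/11

Write h = H − f = f²/(N·c). The thin-lens limits are Dn = s·h/(h + (s−f)) and Df = s·h/(h − (s−f)), so DoF = Df − Dn = 2·s·(s−f)·h / (h² − (s−f)²).
That is a quadratic in h: DoF·h² − 2·s·(s−f)·h − DoF·(s−f)² = 0 ⇒ h = (s−f)·(s + √(s² + DoF²)) / DoF = 3685 × (3760 + √(3760² + 766²)) / 766 = 3685 × (3760 + 3837.23) / 766 ≈ 36548 mm.
Then N = f²/(c·h) = 75² / (0.014 × 36548) = 5625 / 511.67 ≈ 11.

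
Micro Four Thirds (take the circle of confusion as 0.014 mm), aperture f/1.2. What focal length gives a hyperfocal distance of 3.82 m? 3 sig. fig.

8.00 mm

From H = f²/(N·c) + f, with f ≪ H: f ≈ √(H·N·c) = √(3820 × 1.2 × 0.014) = √64.176 ≈ 8.011 mm.
Exact: f² + N·c·f − N·c·H = 0 ⇒ f = (−N·c + √((N·c)² + 4·N·c·H))/2 = (−0.0168 + √256.70)/2 ≈ 8.0026 mm ≈ 8.00 mm.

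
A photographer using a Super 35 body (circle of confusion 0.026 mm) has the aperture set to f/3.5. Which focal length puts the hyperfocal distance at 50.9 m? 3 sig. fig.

From H = f²/(N·c) + f, with f ≪ H: f ≈ √(H·N·c) = √(50900 × 3.5 × 0.026) = √4631.9 ≈ 68.06 mm.
Exact: f² + N·c·f − N·c·H = 0 ⇒ f = (−N·c + √((N·c)² + 4·N·c·H))/2 = (−0.091 + √18528)/2 ≈ 68.013 mm ≈ 68.0 mm.

68.0 mm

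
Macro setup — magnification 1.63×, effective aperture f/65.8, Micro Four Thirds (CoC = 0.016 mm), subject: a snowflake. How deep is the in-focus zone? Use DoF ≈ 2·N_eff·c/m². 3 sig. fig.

At magnification m, DoF ≈ 2·N_eff·c/m² = 2 × 65.8 × 0.016 / 1.63² = 2.106 / 2.657 ≈ 0.793 mm.

0.793 mm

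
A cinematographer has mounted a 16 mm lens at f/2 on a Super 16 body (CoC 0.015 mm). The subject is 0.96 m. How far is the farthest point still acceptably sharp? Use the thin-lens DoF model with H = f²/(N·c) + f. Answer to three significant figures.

Hyperfocal distance H = f²/(N·c) + f = 16²/(2 × 0.015) + 16 = 256/0.03 + 16 ≈ 8549.3 mm ≈ 8.549 m.
Far limit Df = s·(H − f)/(H − s) = 960 × (8549.3 − 16) / (8549.3 − 960) = 960 × 8533.3 / 7589.3 ≈ 1079.4 mm ≈ 1.08 m.

1.08 m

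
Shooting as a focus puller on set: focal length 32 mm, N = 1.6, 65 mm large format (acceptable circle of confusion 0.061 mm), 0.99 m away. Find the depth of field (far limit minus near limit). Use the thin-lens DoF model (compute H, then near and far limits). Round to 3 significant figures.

Hyperfocal distance H = f²/(N·c) + f = 32²/(1.6 × 0.061) + 32 = 1024/0.0976 + 32 ≈ 10523.8 mm ≈ 10.52 m.
Near limit Dn = s·(H − f)/(H + s − 2f) = 990 × (10523.8 − 32) / (10523.8 + 990 − 2 × 32) = 990 × 10491.8 / 11449.8 ≈ 907.17 mm.
Far limit Df = s·(H − f)/(H − s) = 990 × (10523.8 − 32) / (10523.8 − 990) = 990 × 10491.8 / 9533.8 ≈ 1089.48 mm.
Depth of field = Df − Dn = 1089.48 − 907.17 ≈ 182.31 mm.

182 mm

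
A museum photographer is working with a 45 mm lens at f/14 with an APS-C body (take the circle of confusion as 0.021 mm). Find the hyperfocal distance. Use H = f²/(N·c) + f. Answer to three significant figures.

Hyperfocal distance H = f²/(N·c) + f = 45²/(14 × 0.021) + 45 = 2025/0.294 + 45 ≈ 6932.8 mm ≈ 6.93 m.

6.93 m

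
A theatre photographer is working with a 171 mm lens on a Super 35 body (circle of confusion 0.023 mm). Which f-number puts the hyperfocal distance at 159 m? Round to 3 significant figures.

f/8

Rearrange H = f²/(N·c) + f for N: N = f² / ((H − f)·c).
N = 171² / ((159000 − 171) × 0.023) = 29241 / 3653 ≈ 8.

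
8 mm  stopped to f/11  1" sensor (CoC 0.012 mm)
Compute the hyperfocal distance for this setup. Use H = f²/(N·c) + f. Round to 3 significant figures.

493 mm

Hyperfocal distance H = f²/(N·c) + f = 8²/(11 × 0.012) + 8 = 64/0.132 + 8 ≈ 492.8 mm ≈ 0.493 m.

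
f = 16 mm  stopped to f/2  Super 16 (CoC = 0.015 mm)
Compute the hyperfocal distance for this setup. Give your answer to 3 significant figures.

8.55 m

Hyperfocal distance H = f²/(N·c) + f = 16²/(2 × 0.015) + 16 = 256/0.03 + 16 ≈ 8549.3 mm ≈ 8.55 m.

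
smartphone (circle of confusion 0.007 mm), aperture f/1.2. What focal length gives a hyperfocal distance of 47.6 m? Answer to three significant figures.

20.0 mm

From H = f²/(N·c) + f, with f ≪ H: f ≈ √(H·N·c) = √(47600 × 1.2 × 0.007) = √399.84 ≈ 20.00 mm.
The +f correction barely moves this — solving exactly, f² + N·c·f − N·c·H = 0 ⇒ f = (−N·c + √((N·c)² + 4·N·c·H))/2 = (−0.0084 + √1599.4)/2 ≈ 19.992 mm, so f ≈ 20.0 mm.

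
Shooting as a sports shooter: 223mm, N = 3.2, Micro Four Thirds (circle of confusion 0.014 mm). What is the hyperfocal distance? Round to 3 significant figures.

1110 m

Hyperfocal distance H = f²/(N·c) + f = 223²/(3.2 × 0.014) + 223 = 49729/0.0448 + 223 ≈ 1110245.3 mm ≈ 1110 m.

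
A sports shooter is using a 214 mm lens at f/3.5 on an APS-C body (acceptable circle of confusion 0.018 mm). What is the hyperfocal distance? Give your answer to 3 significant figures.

727 m

Hyperfocal distance H = f²/(N·c) + f = 214²/(3.5 × 0.018) + 214 = 45796/0.063 + 214 ≈ 727134.6 mm ≈ 727 m.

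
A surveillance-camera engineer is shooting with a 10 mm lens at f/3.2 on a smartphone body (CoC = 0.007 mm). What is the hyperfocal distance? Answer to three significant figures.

4.47 m

Hyperfocal distance H = f²/(N·c) + f = 10²/(3.2 × 0.007) + 10 = 100/0.0224 + 10 ≈ 4474.3 mm ≈ 4.47 m.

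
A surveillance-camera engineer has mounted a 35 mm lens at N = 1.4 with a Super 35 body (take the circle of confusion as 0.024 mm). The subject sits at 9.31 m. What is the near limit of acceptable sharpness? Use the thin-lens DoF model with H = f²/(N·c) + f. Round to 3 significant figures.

Hyperfocal distance H = f²/(N·c) + f = 35²/(1.4 × 0.024) + 35 = 1225/0.0336 + 35 ≈ 36493.3 mm ≈ 36.49 m.
Near limit Dn = s·(H − f)/(H + s − 2f) = 9310 × (36493.3 − 35) / (36493.3 + 9310 − 2 × 35) = 9310 × 36458.3 / 45733.3 ≈ 7421.9 mm ≈ 7.42 m.

7.42 m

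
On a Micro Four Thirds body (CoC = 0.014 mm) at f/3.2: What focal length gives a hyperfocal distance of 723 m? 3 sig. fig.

From H = f²/(N·c) + f, with f ≪ H: f ≈ √(H·N·c) = √(723000 × 3.2 × 0.014) = √32390 ≈ 180.0 mm.
The +f correction barely moves this — solving exactly, f² + N·c·f − N·c·H = 0 ⇒ f = (−N·c + √((N·c)² + 4·N·c·H))/2 = (−0.0448 + √129562)/2 ≈ 179.95 mm, so f ≈ 180 mm.

180 mm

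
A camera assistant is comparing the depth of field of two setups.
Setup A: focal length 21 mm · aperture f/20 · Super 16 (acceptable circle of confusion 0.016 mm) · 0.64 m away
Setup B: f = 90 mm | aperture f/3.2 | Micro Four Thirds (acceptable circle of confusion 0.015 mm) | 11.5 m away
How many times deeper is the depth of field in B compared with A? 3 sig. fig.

Setup A: H = 21²/(20×0.016) + 21 ≈ 1399.1 mm; DoF = Df − Dn = 1161.86 − 441.63 ≈ 720.23 mm.
Setup B: H = 90²/(3.2×0.015) + 90 ≈ 168840.0 mm; DoF = Df − Dn = 12334.0 − 10771.7 ≈ 1562.3 mm.
Ratio = 1562.3 / 720.23 ≈ 2.17.

2.17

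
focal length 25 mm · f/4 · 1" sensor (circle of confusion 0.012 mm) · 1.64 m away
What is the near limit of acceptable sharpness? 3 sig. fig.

1.46 m

Hyperfocal distance H = f²/(N·c) + f = 25²/(4 × 0.012) + 25 = 625/0.048 + 25 ≈ 13045.8 mm ≈ 13.05 m.
Near limit Dn = s·(H − f)/(H + s − 2f) = 1640 × (13045.8 − 25) / (13045.8 + 1640 − 2 × 25) = 1640 × 13020.8 / 14635.8 ≈ 1459.0 mm ≈ 1.46 m.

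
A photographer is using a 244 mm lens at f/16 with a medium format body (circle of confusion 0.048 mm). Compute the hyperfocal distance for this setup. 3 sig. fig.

77.8 m

Hyperfocal distance H = f²/(N·c) + f = 244²/(16 × 0.048) + 244 = 59536/0.768 + 244 ≈ 77764.8 mm ≈ 77.8 m.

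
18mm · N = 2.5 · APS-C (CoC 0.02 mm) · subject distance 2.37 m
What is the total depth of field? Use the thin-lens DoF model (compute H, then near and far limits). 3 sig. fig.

1.98 m

Hyperfocal distance H = f²/(N·c) + f = 18²/(2.5 × 0.02) + 18 = 324/0.05 + 18 ≈ 6498.0 mm ≈ 6.498 m.
Near limit Dn = s·(H − f)/(H + s − 2f) = 2370 × (6498.0 − 18) / (6498.0 + 2370 − 2 × 18) = 2370 × 6480.0 / 8832.0 ≈ 1738.9 mm.
Far limit Df = s·(H − f)/(H − s) = 2370 × (6498.0 − 18) / (6498.0 − 2370) = 2370 × 6480.0 / 4128.0 ≈ 3720.3 mm.
Depth of field = Df − Dn = 3720.3 − 1738.9 ≈ 1981.4 mm ≈ 1.98 m.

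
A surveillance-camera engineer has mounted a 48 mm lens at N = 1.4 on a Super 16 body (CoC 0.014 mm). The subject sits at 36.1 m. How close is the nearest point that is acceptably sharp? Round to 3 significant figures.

Hyperfocal distance H = f²/(N·c) + f = 48²/(1.4 × 0.014) + 48 = 2304/0.0196 + 48 ≈ 117599.0 mm ≈ 117.6 m.
Near limit Dn = s·(H − f)/(H + s − 2f) = 36100 × (117599.0 − 48) / (117599.0 + 36100 − 2 × 48) = 36100 × 117551.0 / 153603.0 ≈ 27627 mm ≈ 27.6 m.

27.6 m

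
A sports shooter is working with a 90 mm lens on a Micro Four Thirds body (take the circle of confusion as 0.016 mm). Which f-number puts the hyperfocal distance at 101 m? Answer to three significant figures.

Rearrange H = f²/(N·c) + f for N: N = f² / ((H − f)·c).
N = 90² / ((101000 − 90) × 0.016) = 8100 / 1615 ≈ 5.02.

f/5.02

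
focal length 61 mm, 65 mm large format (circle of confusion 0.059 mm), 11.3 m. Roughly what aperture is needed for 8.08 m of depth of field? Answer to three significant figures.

Write h = H − f = f²/(N·c). The thin-lens limits are Dn = s·h/(h + (s−f)) and Df = s·h/(h − (s−f)), so DoF = Df − Dn = 2·s·(s−f)·h / (h² − (s−f)²).
That is a quadratic in h: DoF·h² − 2·s·(s−f)·h − DoF·(s−f)² = 0 ⇒ h = (s−f)·(s + √(s² + DoF²)) / DoF = 11239 × (11300 + √(11300² + 8080²)) / 8080 = 11239 × (11300 + 13891.6) / 8080 ≈ 35041 mm.
Then N = f²/(c·h) = 61² / (0.059 × 35041) = 3721 / 2067.4 ≈ 1.80.

f/1.80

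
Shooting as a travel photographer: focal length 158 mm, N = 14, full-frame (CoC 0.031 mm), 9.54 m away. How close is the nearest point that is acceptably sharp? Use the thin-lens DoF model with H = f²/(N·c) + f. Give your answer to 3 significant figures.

8.20 m

Hyperfocal distance H = f²/(N·c) + f = 158²/(14 × 0.031) + 158 = 24964/0.434 + 158 ≈ 57678.7 mm ≈ 57.68 m.
Near limit Dn = s·(H − f)/(H + s − 2f) = 9540 × (57678.7 − 158) / (57678.7 + 9540 − 2 × 158) = 9540 × 57520.7 / 66902.7 ≈ 8202.2 mm ≈ 8.20 m.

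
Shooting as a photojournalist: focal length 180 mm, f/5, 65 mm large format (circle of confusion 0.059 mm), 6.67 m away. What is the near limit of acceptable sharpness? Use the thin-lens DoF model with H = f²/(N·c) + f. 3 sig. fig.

Hyperfocal distance H = f²/(N·c) + f = 180²/(5 × 0.059) + 180 = 32400/0.295 + 180 ≈ 110010.5 mm ≈ 110.0 m.
Near limit Dn = s·(H − f)/(H + s − 2f) = 6670 × (110010.5 − 180) / (110010.5 + 6670 − 2 × 180) = 6670 × 109830.5 / 116320.5 ≈ 6297.9 mm ≈ 6.30 m.

6.30 m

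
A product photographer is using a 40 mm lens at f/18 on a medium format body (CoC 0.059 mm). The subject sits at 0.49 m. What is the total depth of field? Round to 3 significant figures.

Hyperfocal distance H = f²/(N·c) + f = 40²/(18 × 0.059) + 40 = 1600/1.062 + 40 ≈ 1546.6 mm ≈ 1.547 m.
Near limit Dn = s·(H − f)/(H + s − 2f) = 490 × (1546.6 − 40) / (1546.6 + 490 − 2 × 40) = 490 × 1506.6 / 1956.6 ≈ 377.30 mm.
Far limit Df = s·(H − f)/(H − s) = 490 × (1546.6 − 40) / (1546.6 − 490) = 490 × 1506.6 / 1056.6 ≈ 698.69 mm.
Depth of field = Df − Dn = 698.69 − 377.30 ≈ 321.39 mm.

321 mm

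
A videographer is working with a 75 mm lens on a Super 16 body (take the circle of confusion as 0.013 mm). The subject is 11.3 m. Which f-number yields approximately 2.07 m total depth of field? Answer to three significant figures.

f/3.50

Write h = H − f = f²/(N·c). The thin-lens limits are Dn = s·h/(h + (s−f)) and Df = s·h/(h − (s−f)), so DoF = Df − Dn = 2·s·(s−f)·h / (h² − (s−f)²).
That is a quadratic in h: DoF·h² − 2·s·(s−f)·h − DoF·(s−f)² = 0 ⇒ h = (s−f)·(s + √(s² + DoF²)) / DoF = 11225 × (11300 + √(11300² + 2070²)) / 2070 = 11225 × (11300 + 11488.0) / 2070 ≈ 123573 mm.
Then N = f²/(c·h) = 75² / (0.013 × 123573) = 5625 / 1606.4 ≈ 3.50.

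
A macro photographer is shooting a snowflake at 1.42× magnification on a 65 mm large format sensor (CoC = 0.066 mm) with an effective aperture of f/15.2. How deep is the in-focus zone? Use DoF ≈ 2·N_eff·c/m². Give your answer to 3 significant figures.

0.995 mm

At magnification m, DoF ≈ 2·N_eff·c/m² = 2 × 15.2 × 0.066 / 1.42² = 2.006 / 2.016 ≈ 0.995 mm.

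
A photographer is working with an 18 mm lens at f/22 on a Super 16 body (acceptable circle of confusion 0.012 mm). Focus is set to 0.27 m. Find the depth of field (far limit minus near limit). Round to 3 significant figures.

116 mm

Hyperfocal distance H = f²/(N·c) + f = 18²/(22 × 0.012) + 18 = 324/0.264 + 18 ≈ 1245.3 mm ≈ 1.245 m.
Near limit Dn = s·(H − f)/(H + s − 2f) = 270 × (1245.3 − 18) / (1245.3 + 270 − 2 × 18) = 270 × 1227.3 / 1479.3 ≈ 224.00 mm.
Far limit Df = s·(H − f)/(H − s) = 270 × (1245.3 − 18) / (1245.3 − 270) = 270 × 1227.3 / 975.3 ≈ 339.77 mm.
Depth of field = Df − Dn = 339.77 − 224.00 ≈ 115.77 mm.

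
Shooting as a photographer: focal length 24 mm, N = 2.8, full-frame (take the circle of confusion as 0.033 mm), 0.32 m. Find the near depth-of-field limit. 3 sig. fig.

Hyperfocal distance H = f²/(N·c) + f = 24²/(2.8 × 0.033) + 24 = 576/0.0924 + 24 ≈ 6257.8 mm ≈ 6.258 m.
Near limit Dn = s·(H − f)/(H + s − 2f) = 320 × (6257.8 − 24) / (6257.8 + 320 − 2 × 24) = 320 × 6233.8 / 6529.8 ≈ 305.49 mm.

305 mm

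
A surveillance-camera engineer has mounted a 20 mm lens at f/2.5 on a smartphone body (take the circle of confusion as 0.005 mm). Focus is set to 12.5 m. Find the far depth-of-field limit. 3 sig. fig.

20.5 m

Hyperfocal distance H = f²/(N·c) + f = 20²/(2.5 × 0.005) + 20 = 400/0.0125 + 20 ≈ 32020.0 mm ≈ 32.02 m.
Far limit Df = s·(H − f)/(H − s) = 12500 × (32020.0 − 20) / (32020.0 − 12500) = 12500 × 32000.0 / 19520.0 ≈ 20492 mm ≈ 20.5 m.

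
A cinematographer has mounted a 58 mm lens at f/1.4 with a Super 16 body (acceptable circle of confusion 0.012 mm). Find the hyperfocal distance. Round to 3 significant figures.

Hyperfocal distance H = f²/(N·c) + f = 58²/(1.4 × 0.012) + 58 = 3364/0.0168 + 58 ≈ 200296.1 mm ≈ 200 m.

200 m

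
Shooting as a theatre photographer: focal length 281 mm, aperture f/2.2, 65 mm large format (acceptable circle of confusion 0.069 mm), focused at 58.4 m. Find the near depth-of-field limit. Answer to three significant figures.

Hyperfocal distance H = f²/(N·c) + f = 281²/(2.2 × 0.069) + 281 = 78961/0.1518 + 281 ≈ 520445.7 mm ≈ 520.4 m.
Near limit Dn = s·(H − f)/(H + s − 2f) = 58400 × (520445.7 − 281) / (520445.7 + 58400 − 2 × 281) = 58400 × 520164.7 / 578283.7 ≈ 52531 mm ≈ 52.5 m.

52.5 m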